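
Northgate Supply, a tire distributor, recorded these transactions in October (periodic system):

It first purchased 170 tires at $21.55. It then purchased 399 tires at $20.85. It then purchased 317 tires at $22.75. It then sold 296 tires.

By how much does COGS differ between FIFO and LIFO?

FIFO COGS: 170 @ $21.55 + 126 @ $20.85 = $6,290.60
LIFO COGS: 296 @ $22.75 = $6,734.00
Difference = |$6,290.60 − $6,734.00| = $443.40

$443.40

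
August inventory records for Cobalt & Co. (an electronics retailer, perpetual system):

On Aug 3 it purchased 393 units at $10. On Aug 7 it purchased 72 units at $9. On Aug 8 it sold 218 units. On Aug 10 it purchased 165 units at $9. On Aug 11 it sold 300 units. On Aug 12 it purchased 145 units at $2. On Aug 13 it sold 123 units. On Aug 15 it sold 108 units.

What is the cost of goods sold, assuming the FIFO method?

COGS = $6,301

Aug 8, 218 sold [FIFO — oldest first]: 218 @ $10 = $2,180
Aug 11, 300 sold [FIFO — oldest first]: 175 @ $10 + 72 @ $9 + 53 @ $9 = $2,875
Aug 13, 123 sold [FIFO — oldest first]: 112 @ $9 + 11 @ $2 = $1,030
Aug 15, 108 sold [FIFO — oldest first]: 108 @ $2 = $216
Total COGS = $2,180 + $2,875 + $1,030 + $216 = $6,301
Ending inventory: 26 @ $2 = $52
Check: goods available $6,353 = COGS $6,301 + ending $52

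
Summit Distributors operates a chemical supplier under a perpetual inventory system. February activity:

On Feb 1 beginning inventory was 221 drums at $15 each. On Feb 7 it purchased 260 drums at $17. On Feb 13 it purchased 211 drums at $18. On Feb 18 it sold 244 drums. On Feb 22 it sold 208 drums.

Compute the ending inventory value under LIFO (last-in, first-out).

Feb 18, 244 sold [LIFO — newest first]: 211 @ $18 + 33 @ $17 = $4,359
Feb 22, 208 sold [LIFO — newest first]: 208 @ $17 = $3,536
Total COGS = $4,359 + $3,536 = $7,895
Ending inventory: 221 @ $15 + 19 @ $17 = $3,638

Ending inventory = $3,638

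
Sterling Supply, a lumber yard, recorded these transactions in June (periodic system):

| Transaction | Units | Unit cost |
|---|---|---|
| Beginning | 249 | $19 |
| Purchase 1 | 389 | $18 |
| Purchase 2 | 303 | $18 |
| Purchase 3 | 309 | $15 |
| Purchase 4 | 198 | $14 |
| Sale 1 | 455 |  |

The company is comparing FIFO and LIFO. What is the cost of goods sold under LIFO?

FIFO COGS: 249 @ $19 + 206 @ $18 = $8,439
LIFO COGS: 198 @ $14 + 257 @ $15 = $6,627

COGS = $6,627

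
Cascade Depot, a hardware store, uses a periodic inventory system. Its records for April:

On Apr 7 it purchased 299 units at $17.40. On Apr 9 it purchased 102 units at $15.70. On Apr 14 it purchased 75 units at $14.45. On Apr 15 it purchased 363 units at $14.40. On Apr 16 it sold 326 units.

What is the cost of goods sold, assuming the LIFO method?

Apr 16, 326 sold [LIFO — newest first]: 326 @ $14.40 = $4,694.40
Ending inventory: 299 @ $17.40 + 102 @ $15.70 + 75 @ $14.45 + 37 @ $14.40 = $8,420.55
Check: goods available $13,114.95 = COGS $4,694.40 + ending $8,420.55

COGS = $4,694.40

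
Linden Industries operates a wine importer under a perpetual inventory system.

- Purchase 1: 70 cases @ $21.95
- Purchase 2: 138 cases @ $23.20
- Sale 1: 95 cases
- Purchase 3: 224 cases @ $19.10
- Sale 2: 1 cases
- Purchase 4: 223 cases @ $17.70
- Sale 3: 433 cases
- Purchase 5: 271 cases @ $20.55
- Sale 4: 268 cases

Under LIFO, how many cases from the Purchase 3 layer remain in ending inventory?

13

Sale 1 (95) [LIFO — newest first]: 95 @ $23.20 = $2,204.00
Sale 2 (1) [LIFO — newest first]: 1 @ $19.10 = $19.10
Sale 3 (433) [LIFO — newest first]: 223 @ $17.70 + 210 @ $19.10 = $7,958.10
Sale 4 (268) [LIFO — newest first]: 268 @ $20.55 = $5,507.40
Total COGS = $2,204.00 + $19.10 + $7,958.10 + $5,507.40 = $15,688.60
Ending inventory: 70 @ $21.95 + 43 @ $23.20 + 13 @ $19.10 + 3 @ $20.55 = $2,844.05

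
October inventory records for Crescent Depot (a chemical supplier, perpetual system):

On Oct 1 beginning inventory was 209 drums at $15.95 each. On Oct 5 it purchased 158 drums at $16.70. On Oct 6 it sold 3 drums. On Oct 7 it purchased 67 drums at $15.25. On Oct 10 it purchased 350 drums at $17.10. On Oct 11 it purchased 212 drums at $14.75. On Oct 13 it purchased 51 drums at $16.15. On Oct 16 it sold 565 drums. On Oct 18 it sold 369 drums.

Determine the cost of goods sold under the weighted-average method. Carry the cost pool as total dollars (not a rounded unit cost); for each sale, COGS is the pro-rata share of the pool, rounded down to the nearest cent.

After Oct 1: 209 on hand, pool $3,333.55 (≈ $15.9500 each)
After Oct 5: 367 on hand, pool $5,972.15 (≈ $16.2729 each)
Oct 6, sell 3: 3/367 × $5,972.15 → $48.81
After Oct 7: 431 on hand, pool $6,945.09 (≈ $16.1139 each)
After Oct 10: 781 on hand, pool $12,930.09 (≈ $16.5558 each)
After Oct 11: 993 on hand, pool $16,057.09 (≈ $16.1703 each)
After Oct 13: 1044 on hand, pool $16,880.74 (≈ $16.1693 each)
Oct 16, sell 565: 565/1044 × $16,880.74 → $9,135.64
Oct 18, sell 369: 369/479 × $7,745.10 → $5,966.47
Total COGS = $48.81 + $9,135.64 + $5,966.47 = $15,150.92
Ending inventory (cost pool remaining) = $1,778.63

COGS = $15,150.92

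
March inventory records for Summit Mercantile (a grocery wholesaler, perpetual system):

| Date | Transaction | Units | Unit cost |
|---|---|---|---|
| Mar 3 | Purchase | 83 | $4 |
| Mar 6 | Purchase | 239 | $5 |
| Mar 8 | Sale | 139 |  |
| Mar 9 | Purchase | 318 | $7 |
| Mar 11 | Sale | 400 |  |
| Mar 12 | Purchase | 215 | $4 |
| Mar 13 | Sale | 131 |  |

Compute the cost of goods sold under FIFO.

COGS = $3,873

Mar 8, 139 sold [FIFO — oldest first]: 83 @ $4 + 56 @ $5 = $612
Mar 11, 400 sold [FIFO — oldest first]: 183 @ $5 + 217 @ $7 = $2,434
Mar 13, 131 sold [FIFO — oldest first]: 101 @ $7 + 30 @ $4 = $827
Total COGS = $612 + $2,434 + $827 = $3,873
Ending inventory: 185 @ $4 = $740
Check: goods available $4,613 = COGS $3,873 + ending $740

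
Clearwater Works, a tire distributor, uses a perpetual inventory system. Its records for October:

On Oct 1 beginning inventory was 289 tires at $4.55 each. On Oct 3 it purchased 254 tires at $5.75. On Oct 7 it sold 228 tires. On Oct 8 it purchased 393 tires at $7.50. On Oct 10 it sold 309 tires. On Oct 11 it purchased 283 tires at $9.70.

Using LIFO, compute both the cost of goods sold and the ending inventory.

Oct 7, 228 sold [LIFO — newest first]: 228 @ $5.75 = $1,311.00
Oct 10, 309 sold [LIFO — newest first]: 309 @ $7.50 = $2,317.50
Total COGS = $1,311.00 + $2,317.50 = $3,628.50
Ending inventory: 289 @ $4.55 + 26 @ $5.75 + 84 @ $7.50 + 283 @ $9.70 = $4,839.55

COGS = $3,628.50; ending inventory = $4,839.55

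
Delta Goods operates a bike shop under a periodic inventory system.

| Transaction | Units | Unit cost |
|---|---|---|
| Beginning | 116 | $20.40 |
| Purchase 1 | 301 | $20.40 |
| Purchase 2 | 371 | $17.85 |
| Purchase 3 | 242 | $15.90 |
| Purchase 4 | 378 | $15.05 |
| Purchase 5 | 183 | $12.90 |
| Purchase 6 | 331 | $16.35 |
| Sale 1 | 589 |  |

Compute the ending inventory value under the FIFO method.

Sale 1 (589) [FIFO — oldest first]: 116 @ $20.40 + 301 @ $20.40 + 172 @ $17.85 = $11,577.00
Ending inventory: 199 @ $17.85 + 242 @ $15.90 + 378 @ $15.05 + 183 @ $12.90 + 331 @ $16.35 = $20,861.40

Ending inventory = $20,861.40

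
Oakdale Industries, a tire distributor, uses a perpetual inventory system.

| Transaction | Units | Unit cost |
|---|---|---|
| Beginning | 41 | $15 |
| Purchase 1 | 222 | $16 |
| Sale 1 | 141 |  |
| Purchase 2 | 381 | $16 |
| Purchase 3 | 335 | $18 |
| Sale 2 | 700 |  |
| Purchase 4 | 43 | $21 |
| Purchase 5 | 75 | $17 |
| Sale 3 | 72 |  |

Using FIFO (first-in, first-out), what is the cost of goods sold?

Sale 1 (141) [FIFO — oldest first]: 41 @ $15 + 100 @ $16 = $2,215
Sale 2 (700) [FIFO — oldest first]: 122 @ $16 + 381 @ $16 + 197 @ $18 = $11,594
Sale 3 (72) [FIFO — oldest first]: 72 @ $18 = $1,296
Total COGS = $2,215 + $11,594 + $1,296 = $15,105
Ending inventory: 66 @ $18 + 43 @ $21 + 75 @ $17 = $3,366
Check: goods available $18,471 = COGS $15,105 + ending $3,366

COGS = $15,105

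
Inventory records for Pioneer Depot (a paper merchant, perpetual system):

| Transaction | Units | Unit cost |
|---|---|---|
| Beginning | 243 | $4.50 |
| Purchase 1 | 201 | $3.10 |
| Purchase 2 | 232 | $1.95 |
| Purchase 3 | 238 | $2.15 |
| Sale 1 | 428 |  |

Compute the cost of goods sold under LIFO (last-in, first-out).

COGS = $882.20

Sale 1 (428) [LIFO — newest first]: 238 @ $2.15 + 190 @ $1.95 = $882.20
Ending inventory: 243 @ $4.50 + 201 @ $3.10 + 42 @ $1.95 = $1,798.50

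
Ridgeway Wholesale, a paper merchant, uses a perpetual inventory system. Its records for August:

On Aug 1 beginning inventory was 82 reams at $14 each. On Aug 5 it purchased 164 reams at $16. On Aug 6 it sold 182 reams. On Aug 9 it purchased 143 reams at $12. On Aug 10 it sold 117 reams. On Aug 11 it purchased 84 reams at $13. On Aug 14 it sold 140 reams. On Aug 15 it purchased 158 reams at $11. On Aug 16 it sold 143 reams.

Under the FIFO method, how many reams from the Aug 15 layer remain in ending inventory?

Aug 6, 182 sold [FIFO — oldest first]: 82 @ $14 + 100 @ $16 = $2,748
Aug 10, 117 sold [FIFO — oldest first]: 64 @ $16 + 53 @ $12 = $1,660
Aug 14, 140 sold [FIFO — oldest first]: 90 @ $12 + 50 @ $13 = $1,730
Aug 16, 143 sold [FIFO — oldest first]: 34 @ $13 + 109 @ $11 = $1,641
Total COGS = $2,748 + $1,660 + $1,730 + $1,641 = $7,779
Ending inventory: 49 @ $11 = $539

49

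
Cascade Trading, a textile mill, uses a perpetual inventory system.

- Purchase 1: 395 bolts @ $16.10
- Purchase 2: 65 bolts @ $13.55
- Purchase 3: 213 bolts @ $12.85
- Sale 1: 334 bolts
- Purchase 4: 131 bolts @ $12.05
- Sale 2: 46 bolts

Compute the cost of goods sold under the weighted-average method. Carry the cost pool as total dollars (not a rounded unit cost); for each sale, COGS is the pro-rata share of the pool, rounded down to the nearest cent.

COGS = $5,597.95

After Purchase 1: 395 on hand, pool $6,359.50 (≈ $16.1000 each)
After Purchase 2: 460 on hand, pool $7,240.25 (≈ $15.7397 each)
After Purchase 3: 673 on hand, pool $9,977.30 (≈ $14.8251 each)
Sale 1, sell 334: 334/673 × $9,977.30 → $4,951.58
After Purchase 4: 470 on hand, pool $6,604.27 (≈ $14.0516 each)
Sale 2, sell 46: 46/470 × $6,604.27 → $646.37
Total COGS = $4,951.58 + $646.37 = $5,597.95
Ending inventory (cost pool remaining) = $5,957.90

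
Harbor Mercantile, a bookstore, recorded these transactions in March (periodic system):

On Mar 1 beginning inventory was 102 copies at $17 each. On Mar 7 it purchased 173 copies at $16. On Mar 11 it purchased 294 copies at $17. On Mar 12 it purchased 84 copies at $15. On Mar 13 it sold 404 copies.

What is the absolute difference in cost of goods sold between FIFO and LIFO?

$21

FIFO COGS: 102 @ $17 + 173 @ $16 + 129 @ $17 = $6,695
LIFO COGS: 84 @ $15 + 294 @ $17 + 26 @ $16 = $6,674
Difference = |$6,695 − $6,674| = $21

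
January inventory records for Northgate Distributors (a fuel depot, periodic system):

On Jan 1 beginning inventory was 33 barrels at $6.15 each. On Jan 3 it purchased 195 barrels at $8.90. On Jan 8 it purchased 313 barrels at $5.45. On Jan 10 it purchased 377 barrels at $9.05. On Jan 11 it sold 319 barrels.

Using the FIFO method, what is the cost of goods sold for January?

Jan 11, 319 sold [FIFO — oldest first]: 33 @ $6.15 + 195 @ $8.90 + 91 @ $5.45 = $2,434.40
Ending inventory: 222 @ $5.45 + 377 @ $9.05 = $4,621.75

COGS = $2,434.40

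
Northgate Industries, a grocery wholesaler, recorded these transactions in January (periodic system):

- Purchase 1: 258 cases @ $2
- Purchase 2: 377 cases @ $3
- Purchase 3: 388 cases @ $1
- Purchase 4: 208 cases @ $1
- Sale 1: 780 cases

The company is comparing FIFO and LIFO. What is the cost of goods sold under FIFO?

FIFO COGS: 258 @ $2 + 377 @ $3 + 145 @ $1 = $1,792
LIFO COGS: 208 @ $1 + 388 @ $1 + 184 @ $3 = $1,148

COGS = $1,792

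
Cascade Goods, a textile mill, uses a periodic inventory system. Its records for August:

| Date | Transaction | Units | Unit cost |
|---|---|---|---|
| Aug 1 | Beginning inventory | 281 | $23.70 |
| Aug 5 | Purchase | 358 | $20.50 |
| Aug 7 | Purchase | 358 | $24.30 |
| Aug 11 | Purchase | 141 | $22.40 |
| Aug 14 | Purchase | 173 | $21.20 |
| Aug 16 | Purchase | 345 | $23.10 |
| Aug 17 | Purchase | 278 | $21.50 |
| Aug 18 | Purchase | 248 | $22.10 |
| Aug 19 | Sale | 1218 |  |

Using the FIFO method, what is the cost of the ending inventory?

Aug 19, 1218 sold [FIFO — oldest first]: 281 @ $23.70 + 358 @ $20.50 + 358 @ $24.30 + 141 @ $22.40 + 80 @ $21.20 = $27,552.50
Ending inventory: 93 @ $21.20 + 345 @ $23.10 + 278 @ $21.50 + 248 @ $22.10 = $21,398.90
Check: goods available $48,951.40 = COGS $27,552.50 + ending $21,398.90

Ending inventory = $21,398.90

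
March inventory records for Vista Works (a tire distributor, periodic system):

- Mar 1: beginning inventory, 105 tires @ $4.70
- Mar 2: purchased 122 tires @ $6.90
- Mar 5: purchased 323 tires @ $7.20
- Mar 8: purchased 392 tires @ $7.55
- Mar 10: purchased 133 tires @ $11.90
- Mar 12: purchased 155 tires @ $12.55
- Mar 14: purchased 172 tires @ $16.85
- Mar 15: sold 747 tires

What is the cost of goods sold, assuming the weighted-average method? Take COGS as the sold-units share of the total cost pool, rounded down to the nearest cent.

Mar 15, sell 747: 747/1402 × $13,046.65 → $6,951.38
Ending inventory (cost pool remaining) = $6,095.27

COGS = $6,951.38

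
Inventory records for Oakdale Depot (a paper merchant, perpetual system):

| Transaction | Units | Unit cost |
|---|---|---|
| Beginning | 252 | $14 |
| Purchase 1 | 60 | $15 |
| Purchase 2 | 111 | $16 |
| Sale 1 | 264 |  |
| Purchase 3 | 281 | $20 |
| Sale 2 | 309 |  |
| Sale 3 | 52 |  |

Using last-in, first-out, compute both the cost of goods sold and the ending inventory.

COGS = $10,718; ending inventory = $1,106

Sale 1 (264) [LIFO — newest first]: 111 @ $16 + 60 @ $15 + 93 @ $14 = $3,978
Sale 2 (309) [LIFO — newest first]: 281 @ $20 + 28 @ $14 = $6,012
Sale 3 (52) [LIFO — newest first]: 52 @ $14 = $728
Total COGS = $3,978 + $6,012 + $728 = $10,718
Ending inventory: 79 @ $14 = $1,106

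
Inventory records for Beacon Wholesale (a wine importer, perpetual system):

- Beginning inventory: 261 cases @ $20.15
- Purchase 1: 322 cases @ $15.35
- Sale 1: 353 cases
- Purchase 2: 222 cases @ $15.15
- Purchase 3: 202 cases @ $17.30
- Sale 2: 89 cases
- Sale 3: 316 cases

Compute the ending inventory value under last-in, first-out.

Sale 1 (353) [LIFO — newest first]: 322 @ $15.35 + 31 @ $20.15 = $5,567.35
Sale 2 (89) [LIFO — newest first]: 89 @ $17.30 = $1,539.70
Sale 3 (316) [LIFO — newest first]: 113 @ $17.30 + 203 @ $15.15 = $5,030.35
Total COGS = $5,567.35 + $1,539.70 + $5,030.35 = $12,137.40
Ending inventory: 230 @ $20.15 + 19 @ $15.15 = $4,922.35
Check: goods available $17,059.75 = COGS $12,137.40 + ending $4,922.35

Ending inventory = $4,922.35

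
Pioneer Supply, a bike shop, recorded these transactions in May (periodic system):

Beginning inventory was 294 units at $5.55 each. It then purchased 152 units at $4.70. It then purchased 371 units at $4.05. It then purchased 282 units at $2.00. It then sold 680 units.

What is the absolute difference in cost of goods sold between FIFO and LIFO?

$1,100.35

FIFO COGS: 294 @ $5.55 + 152 @ $4.70 + 234 @ $4.05 = $3,293.80
LIFO COGS: 282 @ $2.00 + 371 @ $4.05 + 27 @ $4.70 = $2,193.45
Difference = |$3,293.80 − $2,193.45| = $1,100.35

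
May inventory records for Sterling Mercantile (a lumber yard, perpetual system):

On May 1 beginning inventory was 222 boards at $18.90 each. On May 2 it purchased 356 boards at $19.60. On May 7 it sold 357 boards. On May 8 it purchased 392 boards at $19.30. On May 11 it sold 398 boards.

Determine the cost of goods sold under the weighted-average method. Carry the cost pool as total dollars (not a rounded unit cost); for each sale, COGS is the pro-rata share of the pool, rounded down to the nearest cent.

COGS = $14,587.08

After May 1: 222 on hand, pool $4,195.80 (≈ $18.9000 each)
After May 2: 578 on hand, pool $11,173.40 (≈ $19.3311 each)
May 7, sell 357: 357/578 × $11,173.40 → $6,901.21
After May 8: 613 on hand, pool $11,837.79 (≈ $19.3112 each)
May 11, sell 398: 398/613 × $11,837.79 → $7,685.87
Total COGS = $6,901.21 + $7,685.87 = $14,587.08
Ending inventory (cost pool remaining) = $4,151.92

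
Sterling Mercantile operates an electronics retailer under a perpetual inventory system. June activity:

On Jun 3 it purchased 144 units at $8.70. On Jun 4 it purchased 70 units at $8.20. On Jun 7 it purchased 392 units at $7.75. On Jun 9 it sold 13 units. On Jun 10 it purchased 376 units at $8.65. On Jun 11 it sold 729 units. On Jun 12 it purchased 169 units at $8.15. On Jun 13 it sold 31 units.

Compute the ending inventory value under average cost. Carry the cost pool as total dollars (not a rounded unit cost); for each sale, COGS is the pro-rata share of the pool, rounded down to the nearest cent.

After Jun 3: 144 on hand, pool $1,252.80 (≈ $8.7000 each)
After Jun 4: 214 on hand, pool $1,826.80 (≈ $8.5364 each)
After Jun 7: 606 on hand, pool $4,864.80 (≈ $8.0277 each)
Jun 9, sell 13: 13/606 × $4,864.80 → $104.36
After Jun 10: 969 on hand, pool $8,012.84 (≈ $8.2692 each)
Jun 11, sell 729: 729/969 × $8,012.84 → $6,028.23
After Jun 12: 409 on hand, pool $3,361.96 (≈ $8.2200 each)
Jun 13, sell 31: 31/409 × $3,361.96 → $254.81
Total COGS = $104.36 + $6,028.23 + $254.81 = $6,387.40
Ending inventory (cost pool remaining) = $3,107.15

Ending inventory = $3,107.15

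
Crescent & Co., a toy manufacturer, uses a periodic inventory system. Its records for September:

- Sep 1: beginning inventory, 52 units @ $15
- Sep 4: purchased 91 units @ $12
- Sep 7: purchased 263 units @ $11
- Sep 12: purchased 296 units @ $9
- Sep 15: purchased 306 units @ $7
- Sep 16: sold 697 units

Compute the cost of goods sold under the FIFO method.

COGS = $7,384

Sep 16, 697 sold [FIFO — oldest first]: 52 @ $15 + 91 @ $12 + 263 @ $11 + 291 @ $9 = $7,384
Ending inventory: 5 @ $9 + 306 @ $7 = $2,187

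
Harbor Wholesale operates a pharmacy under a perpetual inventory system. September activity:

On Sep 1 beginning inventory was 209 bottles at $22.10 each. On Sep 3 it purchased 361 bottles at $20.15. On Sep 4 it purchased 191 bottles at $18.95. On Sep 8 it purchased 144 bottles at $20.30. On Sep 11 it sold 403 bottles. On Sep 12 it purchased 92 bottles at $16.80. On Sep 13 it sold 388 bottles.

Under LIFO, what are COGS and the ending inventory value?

COGS = $15,428.70; ending inventory = $4,552.60

Sep 11, 403 sold [LIFO — newest first]: 144 @ $20.30 + 191 @ $18.95 + 68 @ $20.15 = $7,912.85
Sep 13, 388 sold [LIFO — newest first]: 92 @ $16.80 + 293 @ $20.15 + 3 @ $22.10 = $7,515.85
Total COGS = $7,912.85 + $7,515.85 = $15,428.70
Ending inventory: 206 @ $22.10 = $4,552.60
Check: goods available $19,981.30 = COGS $15,428.70 + ending $4,552.60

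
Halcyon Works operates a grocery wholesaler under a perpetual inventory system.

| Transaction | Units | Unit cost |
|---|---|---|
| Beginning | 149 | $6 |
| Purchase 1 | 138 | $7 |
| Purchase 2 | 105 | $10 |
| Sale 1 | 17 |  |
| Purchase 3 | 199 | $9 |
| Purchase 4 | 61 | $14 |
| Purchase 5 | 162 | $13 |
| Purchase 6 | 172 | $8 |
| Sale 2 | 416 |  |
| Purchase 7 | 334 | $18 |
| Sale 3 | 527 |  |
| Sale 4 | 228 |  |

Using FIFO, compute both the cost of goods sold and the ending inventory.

COGS = $12,673; ending inventory = $2,376

Sale 1 (17) [FIFO — oldest first]: 17 @ $6 = $102
Sale 2 (416) [FIFO — oldest first]: 132 @ $6 + 138 @ $7 + 105 @ $10 + 41 @ $9 = $3,177
Sale 3 (527) [FIFO — oldest first]: 158 @ $9 + 61 @ $14 + 162 @ $13 + 146 @ $8 = $5,550
Sale 4 (228) [FIFO — oldest first]: 26 @ $8 + 202 @ $18 = $3,844
Total COGS = $102 + $3,177 + $5,550 + $3,844 = $12,673
Ending inventory: 132 @ $18 = $2,376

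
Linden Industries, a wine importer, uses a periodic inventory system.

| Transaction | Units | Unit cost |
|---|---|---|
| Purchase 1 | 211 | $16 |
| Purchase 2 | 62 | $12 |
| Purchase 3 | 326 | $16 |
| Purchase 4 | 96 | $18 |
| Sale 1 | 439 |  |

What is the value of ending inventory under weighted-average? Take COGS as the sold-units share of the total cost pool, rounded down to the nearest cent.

Sale 1, sell 439: 439/695 × $11,064.00 → $6,988.62
Ending inventory (cost pool remaining) = $4,075.38

Ending inventory = $4,075.38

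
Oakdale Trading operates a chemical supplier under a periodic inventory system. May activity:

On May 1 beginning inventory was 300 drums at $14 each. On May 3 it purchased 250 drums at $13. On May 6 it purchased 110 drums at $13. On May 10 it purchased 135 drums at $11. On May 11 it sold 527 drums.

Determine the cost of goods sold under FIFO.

COGS = $7,151

May 11, 527 sold [FIFO — oldest first]: 300 @ $14 + 227 @ $13 = $7,151
Ending inventory: 23 @ $13 + 110 @ $13 + 135 @ $11 = $3,214
Check: goods available $10,365 = COGS $7,151 + ending $3,214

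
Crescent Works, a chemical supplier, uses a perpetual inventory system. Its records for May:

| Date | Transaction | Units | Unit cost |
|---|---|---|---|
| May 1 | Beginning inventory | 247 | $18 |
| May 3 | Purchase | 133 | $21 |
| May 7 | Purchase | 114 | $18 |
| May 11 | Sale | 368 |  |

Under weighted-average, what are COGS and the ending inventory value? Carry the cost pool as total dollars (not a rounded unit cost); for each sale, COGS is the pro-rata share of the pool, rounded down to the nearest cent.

COGS = $6,921.23; ending inventory = $2,369.77

After May 1: 247 on hand, pool $4,446.00 (≈ $18.0000 each)
After May 3: 380 on hand, pool $7,239.00 (≈ $19.0500 each)
After May 7: 494 on hand, pool $9,291.00 (≈ $18.8077 each)
May 11, sell 368: 368/494 × $9,291.00 → $6,921.23
Ending inventory (cost pool remaining) = $2,369.77
Check: goods available $9,291.00 = COGS $6,921.23 + ending $2,369.77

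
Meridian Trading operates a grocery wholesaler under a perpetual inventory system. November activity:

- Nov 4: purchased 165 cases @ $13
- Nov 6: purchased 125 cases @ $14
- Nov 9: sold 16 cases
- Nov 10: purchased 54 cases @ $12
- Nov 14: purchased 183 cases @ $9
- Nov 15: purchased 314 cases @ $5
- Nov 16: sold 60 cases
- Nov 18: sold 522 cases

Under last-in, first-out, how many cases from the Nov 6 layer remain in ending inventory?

78

Nov 9, 16 sold [LIFO — newest first]: 16 @ $14 = $224
Nov 16, 60 sold [LIFO — newest first]: 60 @ $5 = $300
Nov 18, 522 sold [LIFO — newest first]: 254 @ $5 + 183 @ $9 + 54 @ $12 + 31 @ $14 = $3,999
Total COGS = $224 + $300 + $3,999 = $4,523
Ending inventory: 165 @ $13 + 78 @ $14 = $3,237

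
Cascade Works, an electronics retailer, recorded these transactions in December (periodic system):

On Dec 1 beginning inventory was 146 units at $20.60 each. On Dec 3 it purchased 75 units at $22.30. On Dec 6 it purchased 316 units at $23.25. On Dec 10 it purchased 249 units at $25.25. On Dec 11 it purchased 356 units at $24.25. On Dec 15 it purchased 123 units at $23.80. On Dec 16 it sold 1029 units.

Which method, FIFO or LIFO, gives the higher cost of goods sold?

FIFO COGS: 146 @ $20.60 + 75 @ $22.30 + 316 @ $23.25 + 249 @ $25.25 + 243 @ $24.25 = $24,207.10
LIFO COGS: 123 @ $23.80 + 356 @ $24.25 + 249 @ $25.25 + 301 @ $23.25 = $24,845.90

LIFO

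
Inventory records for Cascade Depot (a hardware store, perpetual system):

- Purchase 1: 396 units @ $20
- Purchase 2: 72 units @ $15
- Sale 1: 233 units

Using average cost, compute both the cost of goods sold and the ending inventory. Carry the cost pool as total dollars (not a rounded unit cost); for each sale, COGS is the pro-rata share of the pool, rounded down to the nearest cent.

After Purchase 1: 396 on hand, pool $7,920.00 (≈ $20.0000 each)
After Purchase 2: 468 on hand, pool $9,000.00 (≈ $19.2308 each)
Sale 1, sell 233: 233/468 × $9,000.00 → $4,480.76
Ending inventory (cost pool remaining) = $4,519.24

COGS = $4,480.76; ending inventory = $4,519.24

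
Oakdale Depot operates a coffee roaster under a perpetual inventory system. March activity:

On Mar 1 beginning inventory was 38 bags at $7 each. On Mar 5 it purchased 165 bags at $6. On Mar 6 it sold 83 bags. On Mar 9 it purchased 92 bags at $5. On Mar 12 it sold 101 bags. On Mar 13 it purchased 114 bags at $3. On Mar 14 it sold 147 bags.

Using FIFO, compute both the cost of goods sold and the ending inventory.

Mar 6, 83 sold [FIFO — oldest first]: 38 @ $7 + 45 @ $6 = $536
Mar 12, 101 sold [FIFO — oldest first]: 101 @ $6 = $606
Mar 14, 147 sold [FIFO — oldest first]: 19 @ $6 + 92 @ $5 + 36 @ $3 = $682
Total COGS = $536 + $606 + $682 = $1,824
Ending inventory: 78 @ $3 = $234

COGS = $1,824; ending inventory = $234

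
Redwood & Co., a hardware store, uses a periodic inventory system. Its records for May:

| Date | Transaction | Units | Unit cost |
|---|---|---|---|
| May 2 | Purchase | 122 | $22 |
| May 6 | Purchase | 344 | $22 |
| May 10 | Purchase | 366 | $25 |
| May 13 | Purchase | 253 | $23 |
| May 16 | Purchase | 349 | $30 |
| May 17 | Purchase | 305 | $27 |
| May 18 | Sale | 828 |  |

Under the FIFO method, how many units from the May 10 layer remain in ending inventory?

4

May 18, 828 sold [FIFO — oldest first]: 122 @ $22 + 344 @ $22 + 362 @ $25 = $19,302
Ending inventory: 4 @ $25 + 253 @ $23 + 349 @ $30 + 305 @ $27 = $24,624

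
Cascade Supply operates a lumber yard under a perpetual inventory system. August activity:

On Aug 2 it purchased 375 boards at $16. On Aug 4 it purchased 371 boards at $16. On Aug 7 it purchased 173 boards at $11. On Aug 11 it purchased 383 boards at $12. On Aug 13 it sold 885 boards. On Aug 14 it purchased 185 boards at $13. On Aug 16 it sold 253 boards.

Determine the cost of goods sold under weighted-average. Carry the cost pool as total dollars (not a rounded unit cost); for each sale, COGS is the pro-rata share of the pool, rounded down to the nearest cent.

After Aug 2: 375 on hand, pool $6,000.00 (≈ $16.0000 each)
After Aug 4: 746 on hand, pool $11,936.00 (≈ $16.0000 each)
After Aug 7: 919 on hand, pool $13,839.00 (≈ $15.0588 each)
After Aug 11: 1302 on hand, pool $18,435.00 (≈ $14.1590 each)
Aug 13, sell 885: 885/1302 × $18,435.00 → $12,530.70
After Aug 14: 602 on hand, pool $8,309.30 (≈ $13.8028 each)
Aug 16, sell 253: 253/602 × $8,309.30 → $3,492.11
Total COGS = $12,530.70 + $3,492.11 = $16,022.81
Ending inventory (cost pool remaining) = $4,817.19

COGS = $16,022.81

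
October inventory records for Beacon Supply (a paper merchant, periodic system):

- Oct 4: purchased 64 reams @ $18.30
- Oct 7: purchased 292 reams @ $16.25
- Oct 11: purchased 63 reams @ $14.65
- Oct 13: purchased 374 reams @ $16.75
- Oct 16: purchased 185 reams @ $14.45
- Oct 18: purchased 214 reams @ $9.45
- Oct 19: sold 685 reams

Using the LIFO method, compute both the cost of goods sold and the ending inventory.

COGS = $9,486.05; ending inventory = $8,313.15

Oct 19, 685 sold [LIFO — newest first]: 214 @ $9.45 + 185 @ $14.45 + 286 @ $16.75 = $9,486.05
Ending inventory: 64 @ $18.30 + 292 @ $16.25 + 63 @ $14.65 + 88 @ $16.75 = $8,313.15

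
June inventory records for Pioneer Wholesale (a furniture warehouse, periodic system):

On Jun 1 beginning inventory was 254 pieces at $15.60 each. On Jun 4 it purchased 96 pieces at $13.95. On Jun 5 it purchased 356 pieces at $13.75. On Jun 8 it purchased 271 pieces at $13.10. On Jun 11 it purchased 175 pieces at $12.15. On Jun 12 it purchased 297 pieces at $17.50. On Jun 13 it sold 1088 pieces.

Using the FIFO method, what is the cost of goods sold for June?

Jun 13, 1088 sold [FIFO — oldest first]: 254 @ $15.60 + 96 @ $13.95 + 356 @ $13.75 + 271 @ $13.10 + 111 @ $12.15 = $15,095.35
Ending inventory: 64 @ $12.15 + 297 @ $17.50 = $5,975.10
Check: goods available $21,070.45 = COGS $15,095.35 + ending $5,975.10

COGS = $15,095.35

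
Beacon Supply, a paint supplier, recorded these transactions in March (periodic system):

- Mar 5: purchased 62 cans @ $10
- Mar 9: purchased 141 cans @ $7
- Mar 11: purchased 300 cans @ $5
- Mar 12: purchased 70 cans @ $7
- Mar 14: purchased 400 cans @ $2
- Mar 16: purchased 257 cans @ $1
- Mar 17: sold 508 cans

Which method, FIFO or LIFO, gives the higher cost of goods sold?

FIFO COGS: 62 @ $10 + 141 @ $7 + 300 @ $5 + 5 @ $7 = $3,142
LIFO COGS: 257 @ $1 + 251 @ $2 = $759

FIFO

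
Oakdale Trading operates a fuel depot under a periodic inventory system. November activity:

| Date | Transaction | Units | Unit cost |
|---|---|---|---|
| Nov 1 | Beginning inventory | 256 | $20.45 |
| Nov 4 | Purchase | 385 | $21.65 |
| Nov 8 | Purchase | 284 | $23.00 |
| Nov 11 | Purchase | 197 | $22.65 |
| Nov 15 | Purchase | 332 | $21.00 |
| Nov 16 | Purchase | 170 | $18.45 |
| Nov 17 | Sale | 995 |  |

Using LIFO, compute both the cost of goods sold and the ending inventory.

Nov 17, 995 sold [LIFO — newest first]: 170 @ $18.45 + 332 @ $21.00 + 197 @ $22.65 + 284 @ $23.00 + 12 @ $21.65 = $21,362.35
Ending inventory: 256 @ $20.45 + 373 @ $21.65 = $13,310.65
Check: goods available $34,673.00 = COGS $21,362.35 + ending $13,310.65

COGS = $21,362.35; ending inventory = $13,310.65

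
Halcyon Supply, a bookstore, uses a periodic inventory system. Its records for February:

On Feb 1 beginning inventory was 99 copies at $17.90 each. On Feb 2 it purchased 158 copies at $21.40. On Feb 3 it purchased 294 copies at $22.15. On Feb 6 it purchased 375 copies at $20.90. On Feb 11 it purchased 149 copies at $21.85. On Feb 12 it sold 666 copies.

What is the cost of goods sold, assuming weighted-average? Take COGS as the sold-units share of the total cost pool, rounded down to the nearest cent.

COGS = $14,099.71

Feb 12, sell 666: 666/1075 × $22,758.55 → $14,099.71
Ending inventory (cost pool remaining) = $8,658.84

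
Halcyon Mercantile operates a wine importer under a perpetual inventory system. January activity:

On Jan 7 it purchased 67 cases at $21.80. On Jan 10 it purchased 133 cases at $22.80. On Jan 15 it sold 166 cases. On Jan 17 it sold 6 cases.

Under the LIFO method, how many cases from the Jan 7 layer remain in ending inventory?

28

Jan 15, 166 sold [LIFO — newest first]: 133 @ $22.80 + 33 @ $21.80 = $3,751.80
Jan 17, 6 sold [LIFO — newest first]: 6 @ $21.80 = $130.80
Total COGS = $3,751.80 + $130.80 = $3,882.60
Ending inventory: 28 @ $21.80 = $610.40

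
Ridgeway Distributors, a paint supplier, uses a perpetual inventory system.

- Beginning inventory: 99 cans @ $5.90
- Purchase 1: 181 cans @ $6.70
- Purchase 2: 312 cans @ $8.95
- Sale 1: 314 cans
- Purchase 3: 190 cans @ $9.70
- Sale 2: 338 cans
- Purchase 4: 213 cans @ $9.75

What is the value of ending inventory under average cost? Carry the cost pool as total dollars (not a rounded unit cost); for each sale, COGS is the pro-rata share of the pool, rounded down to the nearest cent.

Ending inventory = $3,187.33

After Beginning: 99 on hand, pool $584.10 (≈ $5.9000 each)
After Purchase 1: 280 on hand, pool $1,796.80 (≈ $6.4171 each)
After Purchase 2: 592 on hand, pool $4,589.20 (≈ $7.7520 each)
Sale 1, sell 314: 314/592 × $4,589.20 → $2,434.13
After Purchase 3: 468 on hand, pool $3,998.07 (≈ $8.5429 each)
Sale 2, sell 338: 338/468 × $3,998.07 → $2,887.49
After Purchase 4: 343 on hand, pool $3,187.33 (≈ $9.2925 each)
Total COGS = $2,434.13 + $2,887.49 = $5,321.62
Ending inventory (cost pool remaining) = $3,187.33
Check: goods available $8,508.95 = COGS $5,321.62 + ending $3,187.33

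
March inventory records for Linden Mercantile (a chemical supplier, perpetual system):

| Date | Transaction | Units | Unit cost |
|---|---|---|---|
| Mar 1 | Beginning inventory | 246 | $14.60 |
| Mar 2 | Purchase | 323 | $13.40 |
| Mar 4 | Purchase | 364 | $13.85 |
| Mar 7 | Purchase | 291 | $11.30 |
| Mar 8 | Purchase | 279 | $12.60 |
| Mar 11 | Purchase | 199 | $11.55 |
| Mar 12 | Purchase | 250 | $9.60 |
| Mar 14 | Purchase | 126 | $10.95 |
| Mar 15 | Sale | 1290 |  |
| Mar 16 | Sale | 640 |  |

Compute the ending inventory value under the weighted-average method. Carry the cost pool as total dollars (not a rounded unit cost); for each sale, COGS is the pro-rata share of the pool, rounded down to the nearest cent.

After Mar 1: 246 on hand, pool $3,591.60 (≈ $14.6000 each)
After Mar 2: 569 on hand, pool $7,919.80 (≈ $13.9188 each)
After Mar 4: 933 on hand, pool $12,961.20 (≈ $13.8920 each)
After Mar 7: 1224 on hand, pool $16,249.50 (≈ $13.2757 each)
After Mar 8: 1503 on hand, pool $19,764.90 (≈ $13.1503 each)
After Mar 11: 1702 on hand, pool $22,063.35 (≈ $12.9632 each)
After Mar 12: 1952 on hand, pool $24,463.35 (≈ $12.5325 each)
After Mar 14: 2078 on hand, pool $25,843.05 (≈ $12.4365 each)
Mar 15, sell 1290: 1290/2078 × $25,843.05 → $16,043.08
Mar 16, sell 640: 640/788 × $9,799.97 → $7,959.36
Total COGS = $16,043.08 + $7,959.36 = $24,002.44
Ending inventory (cost pool remaining) = $1,840.61

Ending inventory = $1,840.61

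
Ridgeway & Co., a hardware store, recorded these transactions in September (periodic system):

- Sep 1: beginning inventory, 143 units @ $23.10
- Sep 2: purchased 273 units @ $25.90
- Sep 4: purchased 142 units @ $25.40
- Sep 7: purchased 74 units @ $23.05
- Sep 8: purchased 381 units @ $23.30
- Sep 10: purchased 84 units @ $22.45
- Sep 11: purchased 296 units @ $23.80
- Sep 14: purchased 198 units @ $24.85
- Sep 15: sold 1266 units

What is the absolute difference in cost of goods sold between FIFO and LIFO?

FIFO COGS: 143 @ $23.10 + 273 @ $25.90 + 142 @ $25.40 + 74 @ $23.05 + 381 @ $23.30 + 84 @ $22.45 + 169 @ $23.80 = $30,471.80
LIFO COGS: 198 @ $24.85 + 296 @ $23.80 + 84 @ $22.45 + 381 @ $23.30 + 74 @ $23.05 + 142 @ $25.40 + 91 @ $25.90 = $30,397.60
Difference = |$30,471.80 − $30,397.60| = $74.20

$74.20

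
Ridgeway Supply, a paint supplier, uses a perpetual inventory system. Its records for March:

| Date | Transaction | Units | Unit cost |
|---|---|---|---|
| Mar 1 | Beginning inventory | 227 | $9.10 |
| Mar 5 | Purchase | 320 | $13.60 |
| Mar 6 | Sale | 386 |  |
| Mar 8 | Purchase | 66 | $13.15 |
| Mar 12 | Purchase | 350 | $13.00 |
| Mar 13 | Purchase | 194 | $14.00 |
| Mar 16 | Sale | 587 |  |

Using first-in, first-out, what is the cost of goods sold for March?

COGS = $11,975.60

Mar 6, 386 sold [FIFO — oldest first]: 227 @ $9.10 + 159 @ $13.60 = $4,228.10
Mar 16, 587 sold [FIFO — oldest first]: 161 @ $13.60 + 66 @ $13.15 + 350 @ $13.00 + 10 @ $14.00 = $7,747.50
Total COGS = $4,228.10 + $7,747.50 = $11,975.60
Ending inventory: 184 @ $14.00 = $2,576.00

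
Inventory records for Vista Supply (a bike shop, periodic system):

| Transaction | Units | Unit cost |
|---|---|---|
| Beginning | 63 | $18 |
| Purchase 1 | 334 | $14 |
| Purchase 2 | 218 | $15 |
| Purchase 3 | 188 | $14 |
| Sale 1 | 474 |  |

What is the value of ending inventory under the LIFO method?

Ending inventory = $4,858

Sale 1 (474) [LIFO — newest first]: 188 @ $14 + 218 @ $15 + 68 @ $14 = $6,854
Ending inventory: 63 @ $18 + 266 @ $14 = $4,858
Check: goods available $11,712 = COGS $6,854 + ending $4,858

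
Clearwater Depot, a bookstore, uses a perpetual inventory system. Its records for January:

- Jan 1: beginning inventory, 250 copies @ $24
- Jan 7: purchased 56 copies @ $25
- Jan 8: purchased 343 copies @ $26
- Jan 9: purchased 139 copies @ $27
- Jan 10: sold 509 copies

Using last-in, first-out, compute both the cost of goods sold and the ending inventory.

Jan 10, 509 sold [LIFO — newest first]: 139 @ $27 + 343 @ $26 + 27 @ $25 = $13,346
Ending inventory: 250 @ $24 + 29 @ $25 = $6,725

COGS = $13,346; ending inventory = $6,725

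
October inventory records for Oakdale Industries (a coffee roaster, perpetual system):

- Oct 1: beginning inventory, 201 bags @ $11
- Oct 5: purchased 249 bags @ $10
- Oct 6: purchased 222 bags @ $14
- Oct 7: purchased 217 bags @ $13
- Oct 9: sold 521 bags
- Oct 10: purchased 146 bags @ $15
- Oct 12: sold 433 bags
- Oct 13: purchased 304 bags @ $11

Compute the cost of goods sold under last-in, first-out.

COGS = $11,929

Oct 9, 521 sold [LIFO — newest first]: 217 @ $13 + 222 @ $14 + 82 @ $10 = $6,749
Oct 12, 433 sold [LIFO — newest first]: 146 @ $15 + 167 @ $10 + 120 @ $11 = $5,180
Total COGS = $6,749 + $5,180 = $11,929
Ending inventory: 81 @ $11 + 304 @ $11 = $4,235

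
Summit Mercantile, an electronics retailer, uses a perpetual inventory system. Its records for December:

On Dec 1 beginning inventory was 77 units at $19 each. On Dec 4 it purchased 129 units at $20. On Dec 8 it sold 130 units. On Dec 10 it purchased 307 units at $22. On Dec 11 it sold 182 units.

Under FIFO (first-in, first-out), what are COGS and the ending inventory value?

COGS = $6,375; ending inventory = $4,422

Dec 8, 130 sold [FIFO — oldest first]: 77 @ $19 + 53 @ $20 = $2,523
Dec 11, 182 sold [FIFO — oldest first]: 76 @ $20 + 106 @ $22 = $3,852
Total COGS = $2,523 + $3,852 = $6,375
Ending inventory: 201 @ $22 = $4,422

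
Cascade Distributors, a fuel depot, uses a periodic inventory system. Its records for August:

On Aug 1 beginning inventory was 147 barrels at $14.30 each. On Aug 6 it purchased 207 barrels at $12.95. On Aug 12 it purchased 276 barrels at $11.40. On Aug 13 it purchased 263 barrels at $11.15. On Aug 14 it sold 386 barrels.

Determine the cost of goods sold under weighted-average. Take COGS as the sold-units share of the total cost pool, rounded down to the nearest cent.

COGS = $4,694.93

Aug 14, sell 386: 386/893 × $10,861.60 → $4,694.93
Ending inventory (cost pool remaining) = $6,166.67
Check: goods available $10,861.60 = COGS $4,694.93 + ending $6,166.67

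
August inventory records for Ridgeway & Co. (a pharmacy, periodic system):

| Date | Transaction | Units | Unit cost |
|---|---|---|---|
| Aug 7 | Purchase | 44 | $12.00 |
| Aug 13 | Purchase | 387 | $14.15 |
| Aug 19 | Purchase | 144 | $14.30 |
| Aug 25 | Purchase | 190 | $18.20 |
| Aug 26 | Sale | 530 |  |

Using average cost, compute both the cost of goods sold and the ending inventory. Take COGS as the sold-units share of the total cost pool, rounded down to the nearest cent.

COGS = $7,982.04; ending inventory = $3,539.21

Aug 26, sell 530: 530/765 × $11,521.25 → $7,982.04
Ending inventory (cost pool remaining) = $3,539.21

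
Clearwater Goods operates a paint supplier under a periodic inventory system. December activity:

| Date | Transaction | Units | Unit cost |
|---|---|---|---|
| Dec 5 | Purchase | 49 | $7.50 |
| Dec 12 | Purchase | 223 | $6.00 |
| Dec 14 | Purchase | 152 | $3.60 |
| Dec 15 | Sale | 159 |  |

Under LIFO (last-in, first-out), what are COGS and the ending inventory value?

Dec 15, 159 sold [LIFO — newest first]: 152 @ $3.60 + 7 @ $6.00 = $589.20
Ending inventory: 49 @ $7.50 + 216 @ $6.00 = $1,663.50

COGS = $589.20; ending inventory = $1,663.50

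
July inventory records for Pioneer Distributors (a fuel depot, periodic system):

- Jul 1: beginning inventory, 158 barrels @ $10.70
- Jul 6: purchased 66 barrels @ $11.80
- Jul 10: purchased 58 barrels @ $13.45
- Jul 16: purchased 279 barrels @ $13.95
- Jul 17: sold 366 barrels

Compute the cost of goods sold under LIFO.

Jul 17, 366 sold [LIFO — newest first]: 279 @ $13.95 + 58 @ $13.45 + 29 @ $11.80 = $5,014.35
Ending inventory: 158 @ $10.70 + 37 @ $11.80 = $2,127.20

COGS = $5,014.35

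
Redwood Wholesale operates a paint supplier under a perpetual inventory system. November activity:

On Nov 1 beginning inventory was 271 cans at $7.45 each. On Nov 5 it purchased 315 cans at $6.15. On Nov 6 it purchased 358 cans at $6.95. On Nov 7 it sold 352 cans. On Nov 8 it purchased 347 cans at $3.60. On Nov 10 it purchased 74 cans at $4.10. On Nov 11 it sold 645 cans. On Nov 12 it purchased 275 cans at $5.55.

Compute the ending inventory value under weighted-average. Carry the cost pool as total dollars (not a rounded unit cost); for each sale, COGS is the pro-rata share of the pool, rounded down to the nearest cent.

Ending inventory = $3,558.41

After Nov 1: 271 on hand, pool $2,018.95 (≈ $7.4500 each)
After Nov 5: 586 on hand, pool $3,956.20 (≈ $6.7512 each)
After Nov 6: 944 on hand, pool $6,444.30 (≈ $6.8266 each)
Nov 7, sell 352: 352/944 × $6,444.30 → $2,402.95
After Nov 8: 939 on hand, pool $5,290.55 (≈ $5.6342 each)
After Nov 10: 1013 on hand, pool $5,593.95 (≈ $5.5222 each)
Nov 11, sell 645: 645/1013 × $5,593.95 → $3,561.79
After Nov 12: 643 on hand, pool $3,558.41 (≈ $5.5341 each)
Total COGS = $2,402.95 + $3,561.79 = $5,964.74
Ending inventory (cost pool remaining) = $3,558.41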